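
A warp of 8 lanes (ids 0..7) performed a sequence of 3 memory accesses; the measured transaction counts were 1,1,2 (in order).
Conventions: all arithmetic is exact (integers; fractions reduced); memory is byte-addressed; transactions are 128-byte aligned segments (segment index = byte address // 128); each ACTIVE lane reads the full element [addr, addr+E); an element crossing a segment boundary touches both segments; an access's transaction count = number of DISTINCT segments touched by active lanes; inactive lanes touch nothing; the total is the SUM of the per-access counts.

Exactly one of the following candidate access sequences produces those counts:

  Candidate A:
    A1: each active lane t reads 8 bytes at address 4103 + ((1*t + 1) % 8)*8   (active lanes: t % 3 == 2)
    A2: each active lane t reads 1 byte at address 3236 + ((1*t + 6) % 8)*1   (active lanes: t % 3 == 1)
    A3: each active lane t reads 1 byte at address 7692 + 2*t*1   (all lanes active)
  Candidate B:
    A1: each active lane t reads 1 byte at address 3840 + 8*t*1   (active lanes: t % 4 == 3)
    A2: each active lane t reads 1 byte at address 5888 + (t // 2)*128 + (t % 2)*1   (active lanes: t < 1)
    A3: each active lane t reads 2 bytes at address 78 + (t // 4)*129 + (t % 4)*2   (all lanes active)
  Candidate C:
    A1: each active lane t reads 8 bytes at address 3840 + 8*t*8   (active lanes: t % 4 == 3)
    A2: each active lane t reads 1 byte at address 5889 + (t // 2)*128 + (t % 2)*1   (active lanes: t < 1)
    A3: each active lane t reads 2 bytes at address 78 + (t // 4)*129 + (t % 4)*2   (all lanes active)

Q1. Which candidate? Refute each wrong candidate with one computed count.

A: A3 gives 1 transaction, not 2
C: A1 gives 2 transactions, not 1
B: all counts match (1,1,2)

Answer: B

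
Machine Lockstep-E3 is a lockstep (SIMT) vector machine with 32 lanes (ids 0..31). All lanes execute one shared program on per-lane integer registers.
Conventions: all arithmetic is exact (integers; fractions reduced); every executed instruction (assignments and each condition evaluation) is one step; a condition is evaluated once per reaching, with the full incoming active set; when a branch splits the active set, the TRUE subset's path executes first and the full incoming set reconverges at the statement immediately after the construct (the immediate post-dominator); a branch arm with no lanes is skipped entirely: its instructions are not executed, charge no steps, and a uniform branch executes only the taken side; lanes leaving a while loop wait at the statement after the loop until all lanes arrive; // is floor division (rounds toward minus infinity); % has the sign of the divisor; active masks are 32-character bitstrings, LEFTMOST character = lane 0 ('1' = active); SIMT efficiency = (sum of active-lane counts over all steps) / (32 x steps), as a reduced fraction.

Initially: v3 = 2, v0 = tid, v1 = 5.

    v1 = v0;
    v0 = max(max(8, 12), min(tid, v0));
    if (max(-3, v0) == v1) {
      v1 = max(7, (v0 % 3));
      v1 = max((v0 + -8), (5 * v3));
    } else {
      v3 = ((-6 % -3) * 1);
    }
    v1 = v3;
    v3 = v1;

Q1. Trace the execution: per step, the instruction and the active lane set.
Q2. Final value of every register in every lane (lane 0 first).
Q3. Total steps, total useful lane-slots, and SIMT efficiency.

step 0: v1 <- v0                     11111111111111111111111111111111
step 1: v0 <- max(max(8, 12), min(tid, v0)) 11111111111111111111111111111111
step 2: eval (max(-3, v0) == v1)     11111111111111111111111111111111
step 3: v1 <- max(7, (v0 % 3))       00000000000011111111111111111111
step 4: v1 <- max((v0 + -8), (5 * v3)) 00000000000011111111111111111111
step 5: v3 <- ((-6 % -3) * 1)        11111111111100000000000000000000
step 6: v1 <- v3                     11111111111111111111111111111111
step 7: v3 <- v1                     11111111111111111111111111111111

Answer: 8 steps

v3: 0,0,0,0,0,0,0,0,0,0,0,0,2,2,2,2,2,2,2,2,2,2,2,2,2,2,2,2,2,2,2,2
v0: 12,12,12,12,12,12,12,12,12,12,12,12,12,13,14,15,16,17,18,19,20,21,22,23,24,25,26,27,28,29,30,31
v1: 0,0,0,0,0,0,0,0,0,0,0,0,2,2,2,2,2,2,2,2,2,2,2,2,2,2,2,2,2,2,2,2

steps = 8; useful = 212; efficiency = 212/256 = 53/64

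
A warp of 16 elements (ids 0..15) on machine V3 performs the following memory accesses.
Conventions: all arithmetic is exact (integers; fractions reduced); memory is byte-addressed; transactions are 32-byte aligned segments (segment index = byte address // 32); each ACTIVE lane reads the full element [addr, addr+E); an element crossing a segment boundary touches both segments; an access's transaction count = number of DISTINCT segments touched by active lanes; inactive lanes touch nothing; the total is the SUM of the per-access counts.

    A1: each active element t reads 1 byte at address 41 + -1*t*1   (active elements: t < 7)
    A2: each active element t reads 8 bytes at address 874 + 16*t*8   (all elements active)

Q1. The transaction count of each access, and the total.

A1: 1 transaction
A2: 16 transactions

Answer: 1,16; total 17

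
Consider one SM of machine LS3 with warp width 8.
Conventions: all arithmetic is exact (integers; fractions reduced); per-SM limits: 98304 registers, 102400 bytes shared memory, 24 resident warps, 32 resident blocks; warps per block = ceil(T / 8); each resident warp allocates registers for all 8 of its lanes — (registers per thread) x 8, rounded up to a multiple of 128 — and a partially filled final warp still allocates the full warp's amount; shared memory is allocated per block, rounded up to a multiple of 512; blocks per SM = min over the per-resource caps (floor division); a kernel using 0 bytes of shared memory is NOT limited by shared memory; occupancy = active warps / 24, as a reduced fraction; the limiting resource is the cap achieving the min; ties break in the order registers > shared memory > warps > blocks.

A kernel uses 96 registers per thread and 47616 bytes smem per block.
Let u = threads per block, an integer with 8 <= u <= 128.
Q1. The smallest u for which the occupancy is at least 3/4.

Answer: u = 65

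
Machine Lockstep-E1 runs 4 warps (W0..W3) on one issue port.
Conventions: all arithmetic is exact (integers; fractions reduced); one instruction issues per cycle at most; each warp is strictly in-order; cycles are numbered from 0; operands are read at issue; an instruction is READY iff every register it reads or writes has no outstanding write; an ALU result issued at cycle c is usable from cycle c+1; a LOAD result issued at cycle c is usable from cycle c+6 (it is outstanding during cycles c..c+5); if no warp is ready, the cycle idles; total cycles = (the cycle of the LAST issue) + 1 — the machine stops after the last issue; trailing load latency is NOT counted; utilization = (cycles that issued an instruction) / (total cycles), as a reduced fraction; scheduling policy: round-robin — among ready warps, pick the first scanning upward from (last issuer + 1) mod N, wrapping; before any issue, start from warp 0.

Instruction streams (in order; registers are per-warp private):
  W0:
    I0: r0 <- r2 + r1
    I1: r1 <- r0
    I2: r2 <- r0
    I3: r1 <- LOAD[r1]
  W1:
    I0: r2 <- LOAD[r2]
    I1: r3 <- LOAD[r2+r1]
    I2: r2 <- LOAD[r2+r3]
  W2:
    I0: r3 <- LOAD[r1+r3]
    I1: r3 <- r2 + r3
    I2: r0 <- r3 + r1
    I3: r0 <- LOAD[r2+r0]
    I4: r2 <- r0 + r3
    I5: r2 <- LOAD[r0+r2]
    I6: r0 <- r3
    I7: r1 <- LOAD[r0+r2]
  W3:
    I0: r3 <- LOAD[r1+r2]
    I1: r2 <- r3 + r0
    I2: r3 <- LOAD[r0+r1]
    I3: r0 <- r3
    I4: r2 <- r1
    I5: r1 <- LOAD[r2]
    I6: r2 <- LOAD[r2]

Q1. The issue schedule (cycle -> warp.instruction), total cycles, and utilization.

cycle 0: W0.I0
cycle 1: W1.I0
cycle 2: W2.I0
cycle 3: W3.I0
cycle 4: W0.I1
cycle 5: W0.I2
cycle 6: W0.I3
cycle 7: W1.I1
cycle 8: W2.I1
cycle 9: W3.I1
cycle 10: W2.I2
cycle 11: W3.I2
cycle 12: W2.I3
cycle 13: W1.I2
cycle 14: idle
cycle 15: idle
cycle 16: idle
cycle 17: W3.I3
cycle 18: W2.I4
cycle 19: W3.I4
cycle 20: W2.I5
cycle 21: W3.I5
cycle 22: W2.I6
cycle 23: W3.I6
cycle 24: idle
cycle 25: idle
cycle 26: W2.I7

Answer: 27 cycles, utilization 22/27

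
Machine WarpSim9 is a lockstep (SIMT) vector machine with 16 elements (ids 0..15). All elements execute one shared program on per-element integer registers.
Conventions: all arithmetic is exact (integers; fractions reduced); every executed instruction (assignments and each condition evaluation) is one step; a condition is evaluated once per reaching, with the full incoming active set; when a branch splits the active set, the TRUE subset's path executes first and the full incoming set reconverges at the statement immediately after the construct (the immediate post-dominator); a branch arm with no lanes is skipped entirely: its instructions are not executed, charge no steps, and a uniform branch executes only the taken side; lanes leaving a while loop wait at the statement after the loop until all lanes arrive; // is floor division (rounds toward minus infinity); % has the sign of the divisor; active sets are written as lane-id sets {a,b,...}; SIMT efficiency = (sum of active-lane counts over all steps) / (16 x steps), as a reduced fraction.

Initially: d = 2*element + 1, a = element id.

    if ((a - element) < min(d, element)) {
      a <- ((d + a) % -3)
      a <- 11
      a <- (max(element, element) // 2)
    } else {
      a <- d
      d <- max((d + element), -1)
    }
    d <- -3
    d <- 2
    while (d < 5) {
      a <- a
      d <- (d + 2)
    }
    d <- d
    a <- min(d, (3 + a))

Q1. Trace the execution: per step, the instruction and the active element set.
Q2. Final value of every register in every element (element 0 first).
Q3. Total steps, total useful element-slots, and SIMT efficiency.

step 0: eval ((a - element) < min(d, element)) {0,1,2,3,4,5,6,7,8,9,10,11,12,13,14,15}
step 1: a <- ((d + a) % -3)          {1,2,3,4,5,6,7,8,9,10,11,12,13,14,15}
step 2: a <- 11                      {1,2,3,4,5,6,7,8,9,10,11,12,13,14,15}
step 3: a <- (max(element, element) // 2) {1,2,3,4,5,6,7,8,9,10,11,12,13,14,15}
step 4: a <- d                       {0}
step 5: d <- max((d + element), -1)  {0}
step 6: d <- -3                      {0,1,2,3,4,5,6,7,8,9,10,11,12,13,14,15}
step 7: d <- 2                       {0,1,2,3,4,5,6,7,8,9,10,11,12,13,14,15}
step 8: eval (d < 5)                 {0,1,2,3,4,5,6,7,8,9,10,11,12,13,14,15}
step 9: a <- a                       {0,1,2,3,4,5,6,7,8,9,10,11,12,13,14,15}
step 10: d <- (d + 2)                 {0,1,2,3,4,5,6,7,8,9,10,11,12,13,14,15}
step 11: eval (d < 5)                 {0,1,2,3,4,5,6,7,8,9,10,11,12,13,14,15}
step 12: a <- a                       {0,1,2,3,4,5,6,7,8,9,10,11,12,13,14,15}
step 13: d <- (d + 2)                 {0,1,2,3,4,5,6,7,8,9,10,11,12,13,14,15}
step 14: eval (d < 5)                 {0,1,2,3,4,5,6,7,8,9,10,11,12,13,14,15}
step 15: d <- d                       {0,1,2,3,4,5,6,7,8,9,10,11,12,13,14,15}
step 16: a <- min(d, (3 + a))         {0,1,2,3,4,5,6,7,8,9,10,11,12,13,14,15}

Answer: 17 steps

d: 6,6,6,6,6,6,6,6,6,6,6,6,6,6,6,6
a: 4,3,4,4,5,5,6,6,6,6,6,6,6,6,6,6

steps = 17; useful = 239; efficiency = 239/272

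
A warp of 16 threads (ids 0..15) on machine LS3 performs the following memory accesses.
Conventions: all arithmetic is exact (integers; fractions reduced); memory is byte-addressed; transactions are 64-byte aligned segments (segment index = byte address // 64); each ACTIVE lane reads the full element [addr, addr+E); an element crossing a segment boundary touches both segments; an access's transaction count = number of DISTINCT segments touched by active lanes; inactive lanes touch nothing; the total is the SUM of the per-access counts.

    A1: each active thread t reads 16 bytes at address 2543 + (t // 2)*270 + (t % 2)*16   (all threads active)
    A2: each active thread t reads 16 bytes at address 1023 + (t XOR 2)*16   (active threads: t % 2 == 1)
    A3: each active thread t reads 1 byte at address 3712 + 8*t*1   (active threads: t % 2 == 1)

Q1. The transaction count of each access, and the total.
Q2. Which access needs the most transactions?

A1: 12 transactions
A2: 4 transactions
A3: 2 transactions

Answer: 12,4,2; total 18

Answer: A1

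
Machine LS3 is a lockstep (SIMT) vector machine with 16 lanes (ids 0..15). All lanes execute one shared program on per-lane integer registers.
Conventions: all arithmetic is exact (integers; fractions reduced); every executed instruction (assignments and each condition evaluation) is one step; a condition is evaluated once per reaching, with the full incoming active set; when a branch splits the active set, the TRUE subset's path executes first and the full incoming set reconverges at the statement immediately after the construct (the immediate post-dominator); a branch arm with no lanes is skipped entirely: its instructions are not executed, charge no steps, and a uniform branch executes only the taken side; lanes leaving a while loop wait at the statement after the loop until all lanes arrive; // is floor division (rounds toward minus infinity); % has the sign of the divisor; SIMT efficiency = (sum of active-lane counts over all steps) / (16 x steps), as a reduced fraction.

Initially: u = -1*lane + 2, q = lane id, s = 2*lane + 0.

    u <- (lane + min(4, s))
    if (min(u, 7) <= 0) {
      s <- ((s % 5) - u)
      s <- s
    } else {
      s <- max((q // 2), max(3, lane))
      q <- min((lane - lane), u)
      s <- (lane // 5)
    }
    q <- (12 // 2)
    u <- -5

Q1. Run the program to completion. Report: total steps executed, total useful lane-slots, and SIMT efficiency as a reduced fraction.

Answer: 9 steps, 111 useful, 37/48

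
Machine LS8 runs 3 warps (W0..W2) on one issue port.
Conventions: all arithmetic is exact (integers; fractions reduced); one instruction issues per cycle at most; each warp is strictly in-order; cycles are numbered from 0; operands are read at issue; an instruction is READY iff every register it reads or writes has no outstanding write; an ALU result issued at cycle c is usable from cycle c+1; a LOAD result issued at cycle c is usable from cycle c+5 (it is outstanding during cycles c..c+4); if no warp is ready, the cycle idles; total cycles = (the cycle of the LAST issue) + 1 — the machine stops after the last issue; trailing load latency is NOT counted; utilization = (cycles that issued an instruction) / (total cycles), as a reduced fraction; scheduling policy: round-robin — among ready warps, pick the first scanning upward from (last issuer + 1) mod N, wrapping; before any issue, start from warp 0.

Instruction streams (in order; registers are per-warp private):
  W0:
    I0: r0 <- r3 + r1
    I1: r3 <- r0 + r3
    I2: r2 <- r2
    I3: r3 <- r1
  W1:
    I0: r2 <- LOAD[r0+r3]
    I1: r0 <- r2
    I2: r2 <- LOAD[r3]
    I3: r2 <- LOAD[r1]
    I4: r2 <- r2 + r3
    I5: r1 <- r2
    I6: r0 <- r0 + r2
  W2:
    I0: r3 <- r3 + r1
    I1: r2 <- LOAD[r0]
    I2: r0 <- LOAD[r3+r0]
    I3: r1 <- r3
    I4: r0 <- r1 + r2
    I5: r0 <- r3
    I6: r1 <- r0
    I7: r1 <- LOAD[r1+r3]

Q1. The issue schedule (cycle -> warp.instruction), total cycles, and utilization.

cycle 0: W0.I0
cycle 1: W1.I0
cycle 2: W2.I0
cycle 3: W0.I1
cycle 4: W2.I1
cycle 5: W0.I2
cycle 6: W1.I1
cycle 7: W2.I2
cycle 8: W0.I3
cycle 9: W1.I2
cycle 10: W2.I3
cycle 11: idle
cycle 12: W2.I4
cycle 13: W2.I5
cycle 14: W1.I3
cycle 15: W2.I6
cycle 16: W2.I7
cycle 17: idle
cycle 18: idle
cycle 19: W1.I4
cycle 20: W1.I5
cycle 21: W1.I6

Answer: 22 cycles, utilization 19/22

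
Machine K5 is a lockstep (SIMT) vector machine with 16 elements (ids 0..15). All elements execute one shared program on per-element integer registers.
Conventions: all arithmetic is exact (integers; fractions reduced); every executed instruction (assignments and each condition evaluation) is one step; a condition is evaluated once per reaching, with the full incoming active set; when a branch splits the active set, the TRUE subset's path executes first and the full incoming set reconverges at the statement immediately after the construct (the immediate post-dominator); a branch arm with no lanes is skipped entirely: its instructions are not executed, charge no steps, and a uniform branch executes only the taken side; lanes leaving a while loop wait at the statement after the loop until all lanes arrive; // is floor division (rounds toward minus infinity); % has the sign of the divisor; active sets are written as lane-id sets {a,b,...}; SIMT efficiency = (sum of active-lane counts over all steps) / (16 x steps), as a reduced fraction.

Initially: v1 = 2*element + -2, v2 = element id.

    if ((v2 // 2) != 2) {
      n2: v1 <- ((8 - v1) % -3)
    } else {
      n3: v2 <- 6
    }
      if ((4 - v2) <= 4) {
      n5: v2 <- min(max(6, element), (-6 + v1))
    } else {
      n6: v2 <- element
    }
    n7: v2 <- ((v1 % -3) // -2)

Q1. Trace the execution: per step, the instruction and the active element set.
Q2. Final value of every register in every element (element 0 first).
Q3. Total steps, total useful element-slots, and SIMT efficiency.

step 0: eval ((v2 // 2) != 2)        {0,1,2,3,4,5,6,7,8,9,10,11,12,13,14,15}
step 1: v1 <- ((8 - v1) % -3)        {0,1,2,3,6,7,8,9,10,11,12,13,14,15}
step 2: v2 <- 6                      {4,5}
step 3: eval ((4 - v2) <= 4)         {0,1,2,3,4,5,6,7,8,9,10,11,12,13,14,15}
step 4: v2 <- min(max(6, element), (-6 + v1)) {0,1,2,3,4,5,6,7,8,9,10,11,12,13,14,15}
step 5: v2 <- ((v1 % -3) // -2)      {0,1,2,3,4,5,6,7,8,9,10,11,12,13,14,15}

Answer: 6 steps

v1: -2,-1,0,-2,6,8,-2,-1,0,-2,-1,0,-2,-1,0,-2
v2: 1,0,0,1,0,0,1,0,0,1,0,0,1,0,0,1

steps = 6; useful = 80; efficiency = 80/96 = 5/6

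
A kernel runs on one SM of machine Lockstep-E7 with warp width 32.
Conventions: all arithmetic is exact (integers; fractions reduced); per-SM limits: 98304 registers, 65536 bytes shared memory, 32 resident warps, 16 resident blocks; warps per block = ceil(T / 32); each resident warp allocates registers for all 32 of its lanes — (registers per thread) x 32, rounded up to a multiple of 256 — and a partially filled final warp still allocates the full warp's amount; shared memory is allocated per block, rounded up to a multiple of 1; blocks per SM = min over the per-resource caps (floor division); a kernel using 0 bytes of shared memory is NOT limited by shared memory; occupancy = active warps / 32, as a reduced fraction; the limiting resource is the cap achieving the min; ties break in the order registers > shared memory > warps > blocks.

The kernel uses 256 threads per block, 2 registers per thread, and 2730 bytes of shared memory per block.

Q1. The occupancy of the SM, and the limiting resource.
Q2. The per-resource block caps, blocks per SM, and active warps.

Answer: occupancy 1, limited by warps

registers: 48 blocks
shared memory: 24 blocks
warps: 4 blocks
blocks: 16 blocks

Answer: 4 blocks, 32 active warps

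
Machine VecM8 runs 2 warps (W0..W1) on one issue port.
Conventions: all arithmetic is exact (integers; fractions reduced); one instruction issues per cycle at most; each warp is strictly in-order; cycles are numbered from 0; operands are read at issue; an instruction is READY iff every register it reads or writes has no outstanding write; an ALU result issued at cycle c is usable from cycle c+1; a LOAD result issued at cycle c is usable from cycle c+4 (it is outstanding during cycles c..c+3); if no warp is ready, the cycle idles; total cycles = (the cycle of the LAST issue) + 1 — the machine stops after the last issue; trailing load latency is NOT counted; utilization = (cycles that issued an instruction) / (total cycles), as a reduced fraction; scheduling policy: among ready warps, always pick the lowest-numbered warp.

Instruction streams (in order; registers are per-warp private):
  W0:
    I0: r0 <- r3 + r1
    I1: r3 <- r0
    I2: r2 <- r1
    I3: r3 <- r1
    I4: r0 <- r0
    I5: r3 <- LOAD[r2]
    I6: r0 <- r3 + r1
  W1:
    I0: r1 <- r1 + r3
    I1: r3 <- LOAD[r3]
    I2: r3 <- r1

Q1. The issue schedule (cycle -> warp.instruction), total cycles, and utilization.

cycle 0: W0.I0
cycle 1: W0.I1
cycle 2: W0.I2
cycle 3: W0.I3
cycle 4: W0.I4
cycle 5: W0.I5
cycle 6: W1.I0
cycle 7: W1.I1
cycle 8: idle
cycle 9: W0.I6
cycle 10: idle
cycle 11: W1.I2

Answer: 12 cycles, utilization 5/6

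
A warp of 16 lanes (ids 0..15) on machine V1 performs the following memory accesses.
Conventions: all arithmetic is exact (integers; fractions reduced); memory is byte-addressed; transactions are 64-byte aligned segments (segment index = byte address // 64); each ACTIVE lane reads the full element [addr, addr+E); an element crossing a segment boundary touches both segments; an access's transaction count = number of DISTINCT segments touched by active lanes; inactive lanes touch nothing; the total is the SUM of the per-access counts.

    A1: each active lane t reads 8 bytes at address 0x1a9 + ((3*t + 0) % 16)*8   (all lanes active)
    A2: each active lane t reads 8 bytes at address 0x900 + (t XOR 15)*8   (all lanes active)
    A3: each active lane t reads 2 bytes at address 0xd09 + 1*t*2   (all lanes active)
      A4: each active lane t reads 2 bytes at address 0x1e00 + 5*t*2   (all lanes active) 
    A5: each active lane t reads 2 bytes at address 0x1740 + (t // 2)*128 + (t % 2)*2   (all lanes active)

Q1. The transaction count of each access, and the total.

A1: 3 transactions
A2: 2 transactions
A3: 1 transaction
A4: 3 transactions
A5: 8 transactions

Answer: 3,2,1,3,8; total 17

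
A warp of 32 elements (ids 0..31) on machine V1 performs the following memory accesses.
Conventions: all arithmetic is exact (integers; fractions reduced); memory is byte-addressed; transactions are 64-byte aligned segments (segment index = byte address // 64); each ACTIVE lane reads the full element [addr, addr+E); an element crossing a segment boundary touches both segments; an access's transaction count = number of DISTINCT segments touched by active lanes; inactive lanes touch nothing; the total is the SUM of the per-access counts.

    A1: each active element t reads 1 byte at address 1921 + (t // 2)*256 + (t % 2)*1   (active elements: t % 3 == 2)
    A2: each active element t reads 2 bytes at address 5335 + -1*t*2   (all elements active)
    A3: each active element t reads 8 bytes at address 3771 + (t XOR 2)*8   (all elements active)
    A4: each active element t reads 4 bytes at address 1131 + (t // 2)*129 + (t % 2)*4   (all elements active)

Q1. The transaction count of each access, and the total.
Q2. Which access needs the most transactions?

A1: 10 transactions
A2: 2 transactions
A3: 5 transactions
A4: 18 transactions

Answer: 10,2,5,18; total 35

Answer: A4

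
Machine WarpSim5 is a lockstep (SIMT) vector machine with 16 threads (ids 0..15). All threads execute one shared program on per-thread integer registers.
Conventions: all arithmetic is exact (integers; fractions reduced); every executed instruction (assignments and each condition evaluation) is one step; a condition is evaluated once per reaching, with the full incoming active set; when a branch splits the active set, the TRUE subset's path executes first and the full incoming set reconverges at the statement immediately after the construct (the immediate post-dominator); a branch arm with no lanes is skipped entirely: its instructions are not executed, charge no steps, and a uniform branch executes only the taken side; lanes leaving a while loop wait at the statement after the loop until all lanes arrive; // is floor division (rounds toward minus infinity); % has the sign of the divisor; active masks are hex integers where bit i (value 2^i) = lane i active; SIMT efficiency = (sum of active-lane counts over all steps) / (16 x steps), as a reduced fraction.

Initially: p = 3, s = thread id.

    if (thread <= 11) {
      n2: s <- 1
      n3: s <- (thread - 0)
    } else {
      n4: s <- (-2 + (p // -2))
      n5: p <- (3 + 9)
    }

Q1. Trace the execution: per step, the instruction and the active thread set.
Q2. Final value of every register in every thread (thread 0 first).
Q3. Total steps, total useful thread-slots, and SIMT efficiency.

step 0: eval (thread <= 11)          0xffff
step 1: s <- 1                       0x0fff
step 2: s <- (thread - 0)            0x0fff
step 3: s <- (-2 + (p // -2))        0xf000
step 4: p <- (3 + 9)                 0xf000

Answer: 5 steps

p: 3,3,3,3,3,3,3,3,3,3,3,3,12,12,12,12
s: 0,1,2,3,4,5,6,7,8,9,10,11,-4,-4,-4,-4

steps = 5; useful = 48; efficiency = 48/80 = 3/5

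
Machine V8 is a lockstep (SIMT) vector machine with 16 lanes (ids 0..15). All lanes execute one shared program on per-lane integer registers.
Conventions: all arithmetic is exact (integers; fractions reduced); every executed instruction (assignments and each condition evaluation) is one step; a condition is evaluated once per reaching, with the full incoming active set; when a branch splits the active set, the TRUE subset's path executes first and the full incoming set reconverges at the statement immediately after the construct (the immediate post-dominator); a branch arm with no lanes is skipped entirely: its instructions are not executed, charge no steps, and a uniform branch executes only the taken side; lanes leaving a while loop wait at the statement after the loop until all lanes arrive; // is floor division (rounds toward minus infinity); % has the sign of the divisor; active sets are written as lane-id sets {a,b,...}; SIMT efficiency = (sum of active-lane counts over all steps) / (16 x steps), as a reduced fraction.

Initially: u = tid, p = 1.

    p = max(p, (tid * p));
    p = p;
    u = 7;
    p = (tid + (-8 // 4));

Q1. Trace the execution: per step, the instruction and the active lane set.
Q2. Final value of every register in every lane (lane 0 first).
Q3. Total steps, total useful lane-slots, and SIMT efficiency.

step 0: p <- max(p, (tid * p))       {0,1,2,3,4,5,6,7,8,9,10,11,12,13,14,15}
step 1: p <- p                       {0,1,2,3,4,5,6,7,8,9,10,11,12,13,14,15}
step 2: u <- 7                       {0,1,2,3,4,5,6,7,8,9,10,11,12,13,14,15}
step 3: p <- (tid + (-8 // 4))       {0,1,2,3,4,5,6,7,8,9,10,11,12,13,14,15}

Answer: 4 steps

u: 7,7,7,7,7,7,7,7,7,7,7,7,7,7,7,7
p: -2,-1,0,1,2,3,4,5,6,7,8,9,10,11,12,13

steps = 4; useful = 64; efficiency = 64/64 = 1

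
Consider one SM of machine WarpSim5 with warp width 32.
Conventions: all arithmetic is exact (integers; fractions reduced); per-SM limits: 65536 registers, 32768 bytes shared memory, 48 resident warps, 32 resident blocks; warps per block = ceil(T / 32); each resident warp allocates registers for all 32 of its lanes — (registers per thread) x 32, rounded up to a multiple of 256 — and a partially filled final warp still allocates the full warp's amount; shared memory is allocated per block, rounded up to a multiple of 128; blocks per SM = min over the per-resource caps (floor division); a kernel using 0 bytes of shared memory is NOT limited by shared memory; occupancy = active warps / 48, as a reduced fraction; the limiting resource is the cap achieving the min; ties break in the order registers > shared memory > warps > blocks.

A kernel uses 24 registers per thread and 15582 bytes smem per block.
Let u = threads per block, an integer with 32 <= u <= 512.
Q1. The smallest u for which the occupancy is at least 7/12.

Answer: u = 417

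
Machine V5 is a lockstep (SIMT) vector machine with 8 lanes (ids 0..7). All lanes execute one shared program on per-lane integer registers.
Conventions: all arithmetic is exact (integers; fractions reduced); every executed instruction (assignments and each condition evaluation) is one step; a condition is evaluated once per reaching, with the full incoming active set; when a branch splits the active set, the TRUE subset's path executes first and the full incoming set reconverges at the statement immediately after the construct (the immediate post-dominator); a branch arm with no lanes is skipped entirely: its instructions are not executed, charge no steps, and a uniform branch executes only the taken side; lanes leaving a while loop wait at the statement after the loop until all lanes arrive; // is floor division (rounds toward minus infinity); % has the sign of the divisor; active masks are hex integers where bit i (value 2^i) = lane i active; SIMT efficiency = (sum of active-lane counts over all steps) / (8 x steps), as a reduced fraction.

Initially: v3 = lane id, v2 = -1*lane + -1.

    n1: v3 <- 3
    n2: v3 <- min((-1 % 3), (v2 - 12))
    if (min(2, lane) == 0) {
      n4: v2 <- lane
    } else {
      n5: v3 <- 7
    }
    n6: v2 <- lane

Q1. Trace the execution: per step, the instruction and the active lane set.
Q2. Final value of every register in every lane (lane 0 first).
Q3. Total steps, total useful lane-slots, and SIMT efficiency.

step 0: v3 <- 3                      0xff
step 1: v3 <- min((-1 % 3), (v2 - 12)) 0xff
step 2: eval (min(2, lane) == 0)     0xff
step 3: v2 <- lane                   0x01
step 4: v3 <- 7                      0xfe
step 5: v2 <- lane                   0xff

Answer: 6 steps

v3: -13,7,7,7,7,7,7,7
v2: 0,1,2,3,4,5,6,7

steps = 6; useful = 40; efficiency = 40/48 = 5/6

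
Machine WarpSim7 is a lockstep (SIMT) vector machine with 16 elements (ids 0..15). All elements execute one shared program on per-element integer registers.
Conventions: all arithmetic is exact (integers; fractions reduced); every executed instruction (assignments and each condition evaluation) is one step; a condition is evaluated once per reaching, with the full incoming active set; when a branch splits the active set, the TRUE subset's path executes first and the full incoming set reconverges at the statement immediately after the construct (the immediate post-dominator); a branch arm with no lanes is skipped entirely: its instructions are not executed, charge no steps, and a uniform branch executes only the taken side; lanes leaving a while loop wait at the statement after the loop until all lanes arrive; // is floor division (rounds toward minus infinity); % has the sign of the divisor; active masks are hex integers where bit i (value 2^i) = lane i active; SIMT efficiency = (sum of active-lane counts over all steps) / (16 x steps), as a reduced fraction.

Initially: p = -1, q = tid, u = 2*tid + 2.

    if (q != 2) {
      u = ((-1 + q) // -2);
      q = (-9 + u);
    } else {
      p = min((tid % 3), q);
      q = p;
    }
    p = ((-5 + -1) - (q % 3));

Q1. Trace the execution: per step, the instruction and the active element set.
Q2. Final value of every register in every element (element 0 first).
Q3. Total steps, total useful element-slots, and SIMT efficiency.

step 0: eval (q != 2)                0xffff
step 1: u <- ((-1 + q) // -2)        0xfffb
step 2: q <- (-9 + u)                0xfffb
step 3: p <- min((tid % 3), q)       0x0004
step 4: q <- p                       0x0004
step 5: p <- ((-5 + -1) - (q % 3))   0xffff

Answer: 6 steps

p: -6,-6,-8,-8,-7,-7,-6,-6,-8,-8,-7,-7,-6,-6,-8,-8
q: -9,-9,2,-10,-11,-11,-12,-12,-13,-13,-14,-14,-15,-15,-16,-16
u: 0,0,6,-1,-2,-2,-3,-3,-4,-4,-5,-5,-6,-6,-7,-7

steps = 6; useful = 64; efficiency = 64/96 = 2/3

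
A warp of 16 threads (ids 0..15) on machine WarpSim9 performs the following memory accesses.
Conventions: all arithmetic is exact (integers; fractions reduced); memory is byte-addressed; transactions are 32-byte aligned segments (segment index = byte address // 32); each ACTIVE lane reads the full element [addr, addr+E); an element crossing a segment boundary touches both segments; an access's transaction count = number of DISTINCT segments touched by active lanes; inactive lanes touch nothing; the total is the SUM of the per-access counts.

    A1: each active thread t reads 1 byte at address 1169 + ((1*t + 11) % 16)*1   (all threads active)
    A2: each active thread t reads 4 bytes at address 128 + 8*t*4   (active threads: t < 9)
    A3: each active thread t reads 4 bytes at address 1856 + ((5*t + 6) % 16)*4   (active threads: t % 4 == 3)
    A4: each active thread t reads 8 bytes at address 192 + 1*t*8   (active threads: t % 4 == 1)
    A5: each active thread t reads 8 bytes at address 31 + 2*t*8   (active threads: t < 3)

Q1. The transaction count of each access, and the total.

A1: 2 transactions
A2: 9 transactions
A3: 2 transactions
A4: 4 transactions
A5: 3 transactions

Answer: 2,9,2,4,3; total 20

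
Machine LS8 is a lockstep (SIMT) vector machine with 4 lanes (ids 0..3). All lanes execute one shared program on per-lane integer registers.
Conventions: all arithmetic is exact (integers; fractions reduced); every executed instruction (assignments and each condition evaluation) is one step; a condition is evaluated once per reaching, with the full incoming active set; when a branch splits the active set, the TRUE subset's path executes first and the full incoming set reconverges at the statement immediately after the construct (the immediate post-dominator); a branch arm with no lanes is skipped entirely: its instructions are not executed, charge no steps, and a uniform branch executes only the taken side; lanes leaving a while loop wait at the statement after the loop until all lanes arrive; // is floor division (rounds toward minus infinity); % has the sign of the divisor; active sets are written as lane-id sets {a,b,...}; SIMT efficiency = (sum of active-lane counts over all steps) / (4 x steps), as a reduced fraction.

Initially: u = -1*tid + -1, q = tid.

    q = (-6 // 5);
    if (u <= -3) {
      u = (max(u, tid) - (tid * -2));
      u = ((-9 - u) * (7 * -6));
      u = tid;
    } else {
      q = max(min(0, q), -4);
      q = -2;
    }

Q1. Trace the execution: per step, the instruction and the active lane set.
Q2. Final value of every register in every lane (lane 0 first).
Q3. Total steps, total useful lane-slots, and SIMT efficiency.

step 0: q <- (-6 // 5)               {0,1,2,3}
step 1: eval (u <= -3)               {0,1,2,3}
step 2: u <- (max(u, tid) - (tid * -2)) {2,3}
step 3: u <- ((-9 - u) * (7 * -6))   {2,3}
step 4: u <- tid                     {2,3}
step 5: q <- max(min(0, q), -4)      {0,1}
step 6: q <- -2                      {0,1}

Answer: 7 steps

u: -1,-2,2,3
q: -2,-2,-2,-2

steps = 7; useful = 18; efficiency = 18/28 = 9/14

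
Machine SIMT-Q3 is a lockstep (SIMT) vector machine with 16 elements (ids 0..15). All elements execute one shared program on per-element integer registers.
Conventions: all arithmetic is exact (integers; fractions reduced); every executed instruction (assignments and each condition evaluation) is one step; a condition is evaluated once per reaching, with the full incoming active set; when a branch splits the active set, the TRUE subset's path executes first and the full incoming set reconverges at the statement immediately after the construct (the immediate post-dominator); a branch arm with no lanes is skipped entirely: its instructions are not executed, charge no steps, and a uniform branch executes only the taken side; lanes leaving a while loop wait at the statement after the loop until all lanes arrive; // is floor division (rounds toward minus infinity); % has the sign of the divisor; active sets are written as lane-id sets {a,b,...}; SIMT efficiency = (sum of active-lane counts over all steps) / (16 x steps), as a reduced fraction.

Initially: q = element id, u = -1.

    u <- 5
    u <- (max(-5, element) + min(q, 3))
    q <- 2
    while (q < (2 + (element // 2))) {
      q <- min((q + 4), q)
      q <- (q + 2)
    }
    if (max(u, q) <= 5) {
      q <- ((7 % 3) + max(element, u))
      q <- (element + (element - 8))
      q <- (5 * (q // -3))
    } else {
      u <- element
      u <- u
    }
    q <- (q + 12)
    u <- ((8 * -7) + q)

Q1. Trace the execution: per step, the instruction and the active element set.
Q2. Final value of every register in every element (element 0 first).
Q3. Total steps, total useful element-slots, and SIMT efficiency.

step 0: u <- 5                       {0,1,2,3,4,5,6,7,8,9,10,11,12,13,14,15}
step 1: u <- (max(-5, element) + min(q, 3)) {0,1,2,3,4,5,6,7,8,9,10,11,12,13,14,15}
step 2: q <- 2                       {0,1,2,3,4,5,6,7,8,9,10,11,12,13,14,15}
step 3: eval (q < (2 + (element // 2))) {0,1,2,3,4,5,6,7,8,9,10,11,12,13,14,15}
step 4: q <- min((q + 4), q)         {2,3,4,5,6,7,8,9,10,11,12,13,14,15}
step 5: q <- (q + 2)                 {2,3,4,5,6,7,8,9,10,11,12,13,14,15}
step 6: eval (q < (2 + (element // 2))) {2,3,4,5,6,7,8,9,10,11,12,13,14,15}
step 7: q <- min((q + 4), q)         {6,7,8,9,10,11,12,13,14,15}
step 8: q <- (q + 2)                 {6,7,8,9,10,11,12,13,14,15}
step 9: eval (q < (2 + (element // 2))) {6,7,8,9,10,11,12,13,14,15}
step 10: q <- min((q + 4), q)         {10,11,12,13,14,15}
step 11: q <- (q + 2)                 {10,11,12,13,14,15}
step 12: eval (q < (2 + (element // 2))) {10,11,12,13,14,15}
step 13: q <- min((q + 4), q)         {14,15}
step 14: q <- (q + 2)                 {14,15}
step 15: eval (q < (2 + (element // 2))) {14,15}
step 16: eval (max(u, q) <= 5)        {0,1,2,3,4,5,6,7,8,9,10,11,12,13,14,15}
step 17: q <- ((7 % 3) + max(element, u)) {0,1,2}
step 18: q <- (element + (element - 8)) {0,1,2}
step 19: q <- (5 * (q // -3))         {0,1,2}
step 20: u <- element                 {3,4,5,6,7,8,9,10,11,12,13,14,15}
step 21: u <- u                       {3,4,5,6,7,8,9,10,11,12,13,14,15}
step 22: q <- (q + 12)                {0,1,2,3,4,5,6,7,8,9,10,11,12,13,14,15}
step 23: u <- ((8 * -7) + q)          {0,1,2,3,4,5,6,7,8,9,10,11,12,13,14,15}

Answer: 24 steps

q: 22,22,17,16,16,16,18,18,18,18,20,20,20,20,22,22
u: -34,-34,-39,-40,-40,-40,-38,-38,-38,-38,-36,-36,-36,-36,-34,-34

steps = 24; useful = 243; efficiency = 243/384 = 81/128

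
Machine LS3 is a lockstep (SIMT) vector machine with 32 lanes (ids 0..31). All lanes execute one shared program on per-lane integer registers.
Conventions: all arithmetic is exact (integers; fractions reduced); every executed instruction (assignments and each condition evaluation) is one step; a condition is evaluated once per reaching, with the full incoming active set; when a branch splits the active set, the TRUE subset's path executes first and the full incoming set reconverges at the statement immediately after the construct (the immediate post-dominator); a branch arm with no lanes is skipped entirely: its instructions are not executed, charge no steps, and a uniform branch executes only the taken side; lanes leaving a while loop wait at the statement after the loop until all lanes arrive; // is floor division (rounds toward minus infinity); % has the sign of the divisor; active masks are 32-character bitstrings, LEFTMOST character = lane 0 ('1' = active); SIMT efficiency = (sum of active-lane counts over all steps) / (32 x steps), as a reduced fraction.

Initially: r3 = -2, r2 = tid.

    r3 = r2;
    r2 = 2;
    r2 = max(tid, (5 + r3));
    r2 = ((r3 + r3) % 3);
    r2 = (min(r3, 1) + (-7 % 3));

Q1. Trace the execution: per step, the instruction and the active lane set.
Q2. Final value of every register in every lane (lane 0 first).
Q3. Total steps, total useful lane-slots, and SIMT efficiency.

step 0: r3 <- r2                     11111111111111111111111111111111
step 1: r2 <- 2                      11111111111111111111111111111111
step 2: r2 <- max(tid, (5 + r3))     11111111111111111111111111111111
step 3: r2 <- ((r3 + r3) % 3)        11111111111111111111111111111111
step 4: r2 <- (min(r3, 1) + (-7 % 3)) 11111111111111111111111111111111

Answer: 5 steps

r3: 0,1,2,3,4,5,6,7,8,9,10,11,12,13,14,15,16,17,18,19,20,21,22,23,24,25,26,27,28,29,30,31
r2: 2,3,3,3,3,3,3,3,3,3,3,3,3,3,3,3,3,3,3,3,3,3,3,3,3,3,3,3,3,3,3,3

steps = 5; useful = 160; efficiency = 160/160 = 1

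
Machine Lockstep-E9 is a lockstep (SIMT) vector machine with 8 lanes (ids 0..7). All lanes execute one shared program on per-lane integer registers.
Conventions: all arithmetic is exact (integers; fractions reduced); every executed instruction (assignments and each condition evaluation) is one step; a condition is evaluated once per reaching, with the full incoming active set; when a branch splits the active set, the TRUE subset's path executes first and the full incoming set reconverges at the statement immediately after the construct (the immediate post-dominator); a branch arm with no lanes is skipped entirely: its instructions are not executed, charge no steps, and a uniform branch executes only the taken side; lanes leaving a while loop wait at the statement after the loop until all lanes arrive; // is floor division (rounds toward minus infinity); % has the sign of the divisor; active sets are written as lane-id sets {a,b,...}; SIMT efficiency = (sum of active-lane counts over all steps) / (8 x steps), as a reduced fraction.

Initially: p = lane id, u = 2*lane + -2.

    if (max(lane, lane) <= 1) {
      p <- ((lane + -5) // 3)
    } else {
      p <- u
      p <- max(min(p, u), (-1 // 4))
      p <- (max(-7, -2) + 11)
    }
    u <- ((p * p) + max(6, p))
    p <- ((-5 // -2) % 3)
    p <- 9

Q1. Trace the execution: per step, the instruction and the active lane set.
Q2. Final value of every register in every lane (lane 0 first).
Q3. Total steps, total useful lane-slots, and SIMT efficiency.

step 0: eval (max(lane, lane) <= 1)  {0,1,2,3,4,5,6,7}
step 1: p <- ((lane + -5) // 3)      {0,1}
step 2: p <- u                       {2,3,4,5,6,7}
step 3: p <- max(min(p, u), (-1 // 4)) {2,3,4,5,6,7}
step 4: p <- (max(-7, -2) + 11)      {2,3,4,5,6,7}
step 5: u <- ((p * p) + max(6, p))   {0,1,2,3,4,5,6,7}
step 6: p <- ((-5 // -2) % 3)        {0,1,2,3,4,5,6,7}
step 7: p <- 9                       {0,1,2,3,4,5,6,7}

Answer: 8 steps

p: 9,9,9,9,9,9,9,9
u: 10,10,90,90,90,90,90,90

steps = 8; useful = 52; efficiency = 52/64 = 13/16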